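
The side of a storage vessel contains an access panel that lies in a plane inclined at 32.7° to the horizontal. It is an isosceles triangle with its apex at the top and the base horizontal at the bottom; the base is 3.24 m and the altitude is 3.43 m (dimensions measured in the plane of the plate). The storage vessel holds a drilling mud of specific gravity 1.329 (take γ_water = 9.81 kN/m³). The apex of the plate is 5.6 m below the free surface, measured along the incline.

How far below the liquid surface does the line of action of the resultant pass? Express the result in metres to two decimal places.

h_p = 4.31 m

γ = 1.329 × 9.81 = 13.03749 kN/m³.
Let θ = 32.7° be the plate's angle to the horizontal; measure y along the incline from where the plane meets the free surface. Vertical depth h = y·sinθ with sinθ = 0.540240.
With the apex up, the centroid sits 2h/3 = 2 × 3.43/3 = 2.28667 m below the apex, so y_c = 5.6 + 2.28667 = 7.88667 m and h_c = 7.88667 × 0.540240 = 4.26069 m.
A = ½ × 3.24 × 3.43 = 5.5566 m².
Resultant F = γ·h_c·A = 13.03749 × 4.26069 × 5.5566 = 308.662 kN.
I_c = b·h³/36 = 3.24 × 3.43³/36 = 3.63182 m⁴.
Centre of pressure: y_p = y_c + I_c/(y_c·A) = 7.88667 + 3.63182/(7.88667 × 5.5566) = 7.88667 + 0.0828746 = 7.96954 m along the plane.
Vertically, h_p = y_p·sinθ = 7.96954 × 0.540240 = 4.30546 m.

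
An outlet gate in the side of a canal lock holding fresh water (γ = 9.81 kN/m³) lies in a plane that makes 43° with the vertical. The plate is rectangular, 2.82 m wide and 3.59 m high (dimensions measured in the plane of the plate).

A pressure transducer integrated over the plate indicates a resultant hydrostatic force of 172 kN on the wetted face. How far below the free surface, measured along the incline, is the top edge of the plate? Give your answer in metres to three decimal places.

γ = 9.81 kN/m³.
A = 2.82 × 3.59 = 10.1238 m².
From F = γ·h_c·A, the centroid depth is h_c = 172/(9.81 × 10.1238) = 1.73187 m.
The plate makes 43° with the vertical, i.e. θ = 90° − 43° = 47° to the horizontal. Measuring y along the incline from the free-surface line, vertical depth h = y·sinθ with sinθ = 0.731354.
Along the incline, y_c = h_c/sinθ = 1.73187/0.731354 = 2.36803 m.
The centroid lies 3.59/2 = 1.795 m below the top edge, so the top edge sits at y_top = 2.36803 − 1.795 = 0.57303 m along the incline.

y_top ≈ 0.573 m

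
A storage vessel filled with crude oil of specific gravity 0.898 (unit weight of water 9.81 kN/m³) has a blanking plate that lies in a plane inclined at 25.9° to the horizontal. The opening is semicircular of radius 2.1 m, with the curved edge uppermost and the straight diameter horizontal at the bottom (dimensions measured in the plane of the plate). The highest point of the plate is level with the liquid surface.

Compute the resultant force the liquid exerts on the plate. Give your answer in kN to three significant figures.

F ≈ 32.2 kN

γ = 0.898 × 9.81 = 8.80938 kN/m³.
Let θ = 25.9° be the plate's angle to the horizontal; measure y along the incline from where the plane meets the free surface. Vertical depth h = y·sinθ with sinθ = 0.436802.
The centroid lies 4r/(3π) = 0.891268 m above the diameter, so r − 4r/(3π) = 2.1 − 0.891268 = 1.20873 m below the topmost point, so y_c = 1.20873 m and h_c = 1.20873 × 0.436802 = 0.527976 m.
A = πr²/2 = π × 2.1²/2 = 6.92721 m².
Resultant F = γ·h_c·A = 8.80938 × 0.527976 × 6.92721 = 32.2194 kN.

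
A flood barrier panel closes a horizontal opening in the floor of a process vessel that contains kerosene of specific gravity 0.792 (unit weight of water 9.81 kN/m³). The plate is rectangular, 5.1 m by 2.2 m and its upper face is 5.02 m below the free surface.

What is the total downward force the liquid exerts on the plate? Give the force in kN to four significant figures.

γ = 0.792 × 9.81 = 7.76952 kN/m³.
The plate is horizontal, so pressure is uniform at p = γ·h = 7.76952 × 5.02 = 39.003 kN/m².
A = 5.1 × 2.2 = 11.22 m².
F = p·A = 39.003 × 11.22 = 437.614 kN.

F ≈ 437.6 kN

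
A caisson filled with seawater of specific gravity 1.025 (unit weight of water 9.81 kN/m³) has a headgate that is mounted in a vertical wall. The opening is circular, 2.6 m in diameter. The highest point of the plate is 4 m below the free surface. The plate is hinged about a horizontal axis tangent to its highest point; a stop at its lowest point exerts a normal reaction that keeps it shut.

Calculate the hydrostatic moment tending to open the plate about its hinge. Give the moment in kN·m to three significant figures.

M ≈ 390 kN·m

γ = 1.025 × 9.81 = 10.05525 kN/m³.
The centroid is at the centre, 1.3 m below the top of the plate, so the centroid depth is h_c = 4 + 1.3 = 5.3 m.
A = π(1.3)² = 5.30929 m².
Resultant F = γ·h_c·A = 10.05525 × 5.3 × 5.30929 = 282.947 kN.
I_c = πr⁴/4 = π × 1.3⁴/4 = 2.24318 m⁴.
Centre of pressure: y_p = y_c + I_c/(y_c·A) = 5.3 + 2.24318/(5.3 × 5.30929) = 5.3 + 0.0797172 = 5.37972 m along the plane.
The resultant acts 1.3 + 0.0797172 = 1.37972 m (along the plate) below the hinge at the top edge, so the moment about the hinge is M = F × 1.37972 = 282.947 × 1.37972 = 390.388 kN·m.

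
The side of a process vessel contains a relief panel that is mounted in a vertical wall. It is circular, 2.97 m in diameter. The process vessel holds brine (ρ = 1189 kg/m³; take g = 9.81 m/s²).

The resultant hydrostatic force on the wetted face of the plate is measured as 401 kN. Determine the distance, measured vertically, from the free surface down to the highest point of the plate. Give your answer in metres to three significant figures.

d_top ≈ 3.48 m

γ = ρg = 1189 × 9.81 / 1000 = 11.66409 kN/m³.
A = π(1.485)² = 6.92792 m².
From F = γ·h_c·A, the centroid depth is h_c = 401/(11.66409 × 6.92792) = 4.96239 m.
The centroid is at the centre, 1.485 m below the top of the plate, so the highest point sits at h_top = 4.96239 − 1.485 = 3.47739 m below the surface.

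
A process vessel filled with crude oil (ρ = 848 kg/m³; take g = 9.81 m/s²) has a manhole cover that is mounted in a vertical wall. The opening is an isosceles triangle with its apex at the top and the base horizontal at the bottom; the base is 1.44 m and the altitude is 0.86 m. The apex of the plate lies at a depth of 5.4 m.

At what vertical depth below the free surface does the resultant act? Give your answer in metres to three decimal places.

h_p = 5.980 m

γ = ρg = 848 × 9.81 / 1000 = 8.31888 kN/m³.
With the apex up, the centroid sits 2h/3 = 2 × 0.86/3 = 0.573333 m below the apex, so the centroid depth is h_c = 5.4 + 0.573333 = 5.97333 m.
A = ½ × 1.44 × 0.86 = 0.6192 m².
Resultant F = γ·h_c·A = 8.31888 × 5.97333 × 0.6192 = 30.7689 kN.
I_c = b·h³/36 = 1.44 × 0.86³/36 = 0.0254422 m⁴.
Centre of pressure: y_p = y_c + I_c/(y_c·A) = 5.97333 + 0.0254422/(5.97333 × 0.6192) = 5.97333 + 0.00687871 = 5.98021 m along the plane.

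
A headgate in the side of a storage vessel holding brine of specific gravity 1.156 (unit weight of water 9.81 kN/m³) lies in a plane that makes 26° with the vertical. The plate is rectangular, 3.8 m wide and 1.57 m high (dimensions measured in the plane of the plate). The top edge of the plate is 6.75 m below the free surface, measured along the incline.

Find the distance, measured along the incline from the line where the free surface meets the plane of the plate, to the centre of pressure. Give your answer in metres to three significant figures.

γ = 1.156 × 9.81 = 11.34036 kN/m³.
The plate makes 26° with the vertical, i.e. θ = 90° − 26° = 64° to the horizontal. Measuring y along the incline from the free-surface line, vertical depth h = y·sinθ with sinθ = 0.898794.
The centroid lies 1.57/2 = 0.785 m below the top edge, so y_c = 6.75 + 0.785 = 7.535 m and h_c = 7.535 × 0.898794 = 6.77241 m.
A = 3.8 × 1.57 = 5.966 m².
Resultant F = γ·h_c·A = 11.34036 × 6.77241 × 5.966 = 458.198 kN.
I_c = b·h³/12 = 3.8 × 1.57³/12 = 1.22547 m⁴.
Centre of pressure: y_p = y_c + I_c/(y_c·A) = 7.535 + 1.22547/(7.535 × 5.966) = 7.535 + 0.0272606 = 7.56226 m along the plane.

y_p = 7.56 m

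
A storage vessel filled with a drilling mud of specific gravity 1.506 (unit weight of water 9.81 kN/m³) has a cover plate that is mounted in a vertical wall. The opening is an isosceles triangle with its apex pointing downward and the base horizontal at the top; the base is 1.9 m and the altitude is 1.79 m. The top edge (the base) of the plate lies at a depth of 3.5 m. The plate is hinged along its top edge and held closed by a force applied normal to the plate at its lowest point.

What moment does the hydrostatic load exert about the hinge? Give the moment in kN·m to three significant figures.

M ≈ 65.9 kN·m

γ = 1.506 × 9.81 = 14.77386 kN/m³.
With the apex down, the centroid sits h/3 = 1.79/3 = 0.596667 m below the base (the top edge), so the centroid depth is h_c = 3.5 + 0.596667 = 4.09667 m.
A = ½ × 1.9 × 1.79 = 1.7005 m².
Resultant F = γ·h_c·A = 14.77386 × 4.09667 × 1.7005 = 102.92 kN.
I_c = b·h³/36 = 1.9 × 1.79³/36 = 0.302698 m⁴.
Centre of pressure: y_p = y_c + I_c/(y_c·A) = 4.09667 + 0.302698/(4.09667 × 1.7005) = 4.09667 + 0.0434512 = 4.14012 m along the plane.
The resultant acts 0.596667 + 0.0434512 = 0.640118 m (along the plate) below the hinge at the top edge, so the moment about the hinge is M = F × 0.640118 = 102.92 × 0.640118 = 65.8809 kN·m.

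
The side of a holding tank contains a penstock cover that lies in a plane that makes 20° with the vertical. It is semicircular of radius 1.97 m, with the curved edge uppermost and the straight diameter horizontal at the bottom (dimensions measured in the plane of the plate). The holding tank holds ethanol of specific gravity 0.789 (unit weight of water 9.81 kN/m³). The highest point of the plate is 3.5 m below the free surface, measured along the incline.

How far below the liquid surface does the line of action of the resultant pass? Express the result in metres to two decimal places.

γ = 0.789 × 9.81 = 7.74009 kN/m³.
The plate makes 20° with the vertical, i.e. θ = 90° − 20° = 70° to the horizontal. Measuring y along the incline from the free-surface line, vertical depth h = y·sinθ with sinθ = 0.939693.
The centroid lies 4r/(3π) = 0.836094 m above the diameter, so r − 4r/(3π) = 1.97 − 0.836094 = 1.13391 m below the topmost point, so y_c = 3.5 + 1.13391 = 4.63391 m and h_c = 4.63391 × 0.939693 = 4.35445 m.
A = πr²/2 = π × 1.97²/2 = 6.0961 m².
Resultant F = γ·h_c·A = 7.74009 × 4.35445 × 6.0961 = 205.462 kN.
I_c = (π/8 − 8/(9π))·r⁴ = 0.109757 × 1.97⁴ = 1.65309 m⁴.
Centre of pressure: y_p = y_c + I_c/(y_c·A) = 4.63391 + 1.65309/(4.63391 × 6.0961) = 4.63391 + 0.058519 = 4.69243 m along the plane.
Vertically, h_p = y_p·sinθ = 4.69243 × 0.939693 = 4.40944 m.

h_p = 4.41 m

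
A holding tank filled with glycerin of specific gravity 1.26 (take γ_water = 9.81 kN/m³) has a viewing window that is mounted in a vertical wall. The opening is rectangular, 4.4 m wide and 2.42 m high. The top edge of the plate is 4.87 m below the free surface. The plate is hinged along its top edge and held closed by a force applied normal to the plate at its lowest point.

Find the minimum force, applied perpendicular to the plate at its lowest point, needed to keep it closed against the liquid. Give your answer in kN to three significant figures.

γ = 1.26 × 9.81 = 12.3606 kN/m³.
The centroid lies 2.42/2 = 1.21 m below the top edge, so the centroid depth is h_c = 4.87 + 1.21 = 6.08 m.
A = 4.4 × 2.42 = 10.648 m².
Resultant F = γ·h_c·A = 12.3606 × 6.08 × 10.648 = 800.223 kN.
I_c = b·h³/12 = 4.4 × 2.42³/12 = 5.19658 m⁴.
Centre of pressure: y_p = y_c + I_c/(y_c·A) = 6.08 + 5.19658/(6.08 × 10.648) = 6.08 + 0.0802687 = 6.16027 m along the plane.
The resultant acts 1.21 + 0.0802687 = 1.29027 m (along the plate) below the hinge at the top edge, so the moment about the hinge is M = F × 1.29027 = 800.223 × 1.29027 = 1032.5 kN·m.
A normal force at the bottom, 2.42 m from the hinge, must supply this moment: P = 1032.5/2.42 = 426.653 kN.

P ≈ 427 kN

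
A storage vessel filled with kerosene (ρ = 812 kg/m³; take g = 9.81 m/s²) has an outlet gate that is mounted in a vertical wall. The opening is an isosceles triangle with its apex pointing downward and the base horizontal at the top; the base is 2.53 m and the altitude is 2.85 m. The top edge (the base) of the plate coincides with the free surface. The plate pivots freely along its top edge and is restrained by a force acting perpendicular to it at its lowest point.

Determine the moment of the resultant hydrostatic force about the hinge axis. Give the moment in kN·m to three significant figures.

M ≈ 38.9 kN·m

γ = ρg = 812 × 9.81 / 1000 = 7.96572 kN/m³.
With the apex down, the centroid sits h/3 = 2.85/3 = 0.95 m below the base (the top edge), so the centroid depth is h_c = 0.95 m.
A = ½ × 2.53 × 2.85 = 3.60525 m².
Resultant F = γ·h_c·A = 7.96572 × 0.95 × 3.60525 = 27.2825 kN.
I_c = b·h³/36 = 2.53 × 2.85³/36 = 1.62687 m⁴.
Centre of pressure: y_p = y_c + I_c/(y_c·A) = 0.95 + 1.62687/(0.95 × 3.60525) = 0.95 + 0.475 = 1.425 m along the plane.
The resultant acts 0.95 + 0.475 = 1.425 m (along the plate) below the hinge at the top edge, so the moment about the hinge is M = F × 1.425 = 27.2825 × 1.425 = 38.8776 kN·m.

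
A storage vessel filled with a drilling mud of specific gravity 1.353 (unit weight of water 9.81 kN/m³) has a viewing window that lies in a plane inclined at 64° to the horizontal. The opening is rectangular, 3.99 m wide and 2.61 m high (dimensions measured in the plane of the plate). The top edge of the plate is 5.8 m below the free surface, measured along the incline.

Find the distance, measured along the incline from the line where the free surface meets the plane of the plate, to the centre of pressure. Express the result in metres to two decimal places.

y_p = 7.18 m

γ = 1.353 × 9.81 = 13.27293 kN/m³.
Let θ = 64° be the plate's angle to the horizontal; measure y along the incline from where the plane meets the free surface. Vertical depth h = y·sinθ with sinθ = 0.898794.
The centroid lies 2.61/2 = 1.305 m below the top edge, so y_c = 5.8 + 1.305 = 7.105 m and h_c = 7.105 × 0.898794 = 6.38593 m.
A = 3.99 × 2.61 = 10.4139 m².
Resultant F = γ·h_c·A = 13.27293 × 6.38593 × 10.4139 = 882.682 kN.
I_c = b·h³/12 = 3.99 × 2.61³/12 = 5.91171 m⁴.
Centre of pressure: y_p = y_c + I_c/(y_c·A) = 7.105 + 5.91171/(7.105 × 10.4139) = 7.105 + 0.0798979 = 7.1849 m along the plane.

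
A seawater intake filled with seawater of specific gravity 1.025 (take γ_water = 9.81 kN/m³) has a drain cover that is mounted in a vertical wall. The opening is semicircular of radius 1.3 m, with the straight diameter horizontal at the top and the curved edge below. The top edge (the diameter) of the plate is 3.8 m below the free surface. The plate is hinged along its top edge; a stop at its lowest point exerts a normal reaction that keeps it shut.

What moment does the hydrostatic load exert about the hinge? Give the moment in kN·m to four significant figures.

M ≈ 67.24 kN·m

γ = 1.025 × 9.81 = 10.05525 kN/m³.
The centroid of a semicircle lies 4r/(3π) = 0.551737 m from the diameter, here below the top edge, so the centroid depth is h_c = 3.8 + 0.551737 = 4.35174 m.
A = πr²/2 = π × 1.3²/2 = 2.65465 m².
Resultant F = γ·h_c·A = 10.05525 × 4.35174 × 2.65465 = 116.162 kN.
I_c = (π/8 − 8/(9π))·r⁴ = 0.109757 × 1.3⁴ = 0.313477 m⁴.
Centre of pressure: y_p = y_c + I_c/(y_c·A) = 4.35174 + 0.313477/(4.35174 × 2.65465) = 4.35174 + 0.0271354 = 4.37888 m along the plane.
The resultant acts 0.551737 + 0.0271354 = 0.578872 m (along the plate) below the hinge at the top edge, so the moment about the hinge is M = F × 0.578872 = 116.162 × 0.578872 = 67.2429 kN·m.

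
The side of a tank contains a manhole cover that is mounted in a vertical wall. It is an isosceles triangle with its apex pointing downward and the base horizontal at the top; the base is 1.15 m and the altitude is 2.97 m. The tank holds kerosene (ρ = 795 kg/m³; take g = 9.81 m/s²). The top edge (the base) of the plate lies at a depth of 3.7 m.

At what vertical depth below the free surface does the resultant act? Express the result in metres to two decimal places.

h_p = 4.79 m

γ = ρg = 795 × 9.81 / 1000 = 7.79895 kN/m³.
With the apex down, the centroid sits h/3 = 2.97/3 = 0.99 m below the base (the top edge), so the centroid depth is h_c = 3.7 + 0.99 = 4.69 m.
A = ½ × 1.15 × 2.97 = 1.70775 m².
Resultant F = γ·h_c·A = 7.79895 × 4.69 × 1.70775 = 62.4645 kN.
I_c = b·h³/36 = 1.15 × 2.97³/36 = 0.836883 m⁴.
Centre of pressure: y_p = y_c + I_c/(y_c·A) = 4.69 + 0.836883/(4.69 × 1.70775) = 4.69 + 0.104488 = 4.79449 m along the plane.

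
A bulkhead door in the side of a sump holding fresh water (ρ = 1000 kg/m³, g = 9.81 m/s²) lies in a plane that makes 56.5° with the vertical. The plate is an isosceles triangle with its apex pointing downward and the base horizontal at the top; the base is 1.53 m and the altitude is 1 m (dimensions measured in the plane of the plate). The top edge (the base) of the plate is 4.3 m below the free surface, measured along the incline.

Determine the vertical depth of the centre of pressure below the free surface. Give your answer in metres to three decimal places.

h_p = 2.564 m

γ = ρg = 1000 × 9.81 = 9810 N/m³ = 9.81 kN/m³.
The plate makes 56.5° with the vertical, i.e. θ = 90° − 56.5° = 33.5° to the horizontal. Measuring y along the incline from the free-surface line, vertical depth h = y·sinθ with sinθ = 0.551937.
With the apex down, the centroid sits h/3 = 1/3 = 0.333333 m below the base (the top edge), so y_c = 4.3 + 0.333333 = 4.63333 m and h_c = 4.63333 × 0.551937 = 2.55731 m.
A = ½ × 1.53 × 1 = 0.765 m².
Resultant F = γ·h_c·A = 9.81 × 2.55731 × 0.765 = 19.1917 kN.
I_c = b·h³/36 = 1.53 × 1³/36 = 0.0425 m⁴.
Centre of pressure: y_p = y_c + I_c/(y_c·A) = 4.63333 + 0.0425/(4.63333 × 0.765) = 4.63333 + 0.0119904 = 4.64532 m along the plane.
Vertically, h_p = y_p·sinθ = 4.64532 × 0.551937 = 2.56392 m.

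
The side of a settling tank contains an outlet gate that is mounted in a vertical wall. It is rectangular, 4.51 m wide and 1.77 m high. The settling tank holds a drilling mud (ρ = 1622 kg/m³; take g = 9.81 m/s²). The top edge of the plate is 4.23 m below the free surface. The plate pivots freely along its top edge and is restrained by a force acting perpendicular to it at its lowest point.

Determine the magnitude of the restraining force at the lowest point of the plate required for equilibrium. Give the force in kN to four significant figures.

P ≈ 343.6 kN

γ = ρg = 1622 × 9.81 / 1000 = 15.91182 kN/m³.
The centroid lies 1.77/2 = 0.885 m below the top edge, so the centroid depth is h_c = 4.23 + 0.885 = 5.115 m.
A = 4.51 × 1.77 = 7.9827 m².
Resultant F = γ·h_c·A = 15.91182 × 5.115 × 7.9827 = 649.704 kN.
I_c = b·h³/12 = 4.51 × 1.77³/12 = 2.08408 m⁴.
Centre of pressure: y_p = y_c + I_c/(y_c·A) = 5.115 + 2.08408/(5.115 × 7.9827) = 5.115 + 0.051041 = 5.16604 m along the plane.
The resultant acts 0.885 + 0.051041 = 0.936041 m (along the plate) below the hinge at the top edge, so the moment about the hinge is M = F × 0.936041 = 649.704 × 0.936041 = 608.15 kN·m.
A normal force at the bottom, 1.77 m from the hinge, must supply this moment: P = 608.15/1.77 = 343.588 kN.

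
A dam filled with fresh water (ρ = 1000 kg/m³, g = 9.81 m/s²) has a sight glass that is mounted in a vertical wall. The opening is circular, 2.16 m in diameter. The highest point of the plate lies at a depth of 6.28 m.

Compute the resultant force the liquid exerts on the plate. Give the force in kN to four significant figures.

F ≈ 264.6 kN

γ = ρg = 1000 × 9.81 = 9810 N/m³ = 9.81 kN/m³.
The centroid is at the centre, 1.08 m below the top of the plate, so the centroid depth is h_c = 6.28 + 1.08 = 7.36 m.
A = π(1.08)² = 3.66435 m².
Resultant F = γ·h_c·A = 9.81 × 7.36 × 3.66435 = 264.572 kN.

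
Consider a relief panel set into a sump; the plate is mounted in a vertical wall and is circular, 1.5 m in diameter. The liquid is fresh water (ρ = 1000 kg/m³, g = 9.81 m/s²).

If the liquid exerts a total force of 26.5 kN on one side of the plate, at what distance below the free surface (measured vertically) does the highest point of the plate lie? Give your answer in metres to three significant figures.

γ = ρg = 1000 × 9.81 = 9810 N/m³ = 9.81 kN/m³.
A = π(0.75)² = 1.76715 m².
From F = γ·h_c·A, the centroid depth is h_c = 26.5/(9.81 × 1.76715) = 1.52863 m.
The centroid is at the centre, 0.75 m below the top of the plate, so the highest point sits at h_top = 1.52863 − 0.75 = 0.77863 m below the surface.

d_top ≈ 0.779 m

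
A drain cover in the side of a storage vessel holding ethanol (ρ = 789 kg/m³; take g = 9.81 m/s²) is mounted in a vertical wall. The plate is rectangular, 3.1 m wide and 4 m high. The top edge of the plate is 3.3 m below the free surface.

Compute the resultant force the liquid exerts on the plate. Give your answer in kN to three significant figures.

F ≈ 509 kN

γ = ρg = 789 × 9.81 / 1000 = 7.74009 kN/m³.
The centroid lies 4/2 = 2 m below the top edge, so the centroid depth is h_c = 3.3 + 2 = 5.3 m.
A = 3.1 × 4 = 12.4 m².
Resultant F = γ·h_c·A = 7.74009 × 5.3 × 12.4 = 508.679 kN.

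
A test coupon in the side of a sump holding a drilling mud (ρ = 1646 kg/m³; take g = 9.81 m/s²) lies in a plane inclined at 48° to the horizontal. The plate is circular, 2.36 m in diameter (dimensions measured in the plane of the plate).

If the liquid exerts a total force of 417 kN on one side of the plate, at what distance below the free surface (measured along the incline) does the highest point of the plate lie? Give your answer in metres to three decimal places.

γ = ρg = 1646 × 9.81 / 1000 = 16.14726 kN/m³.
A = π(1.18)² = 4.37435 m².
From F = γ·h_c·A, the centroid depth is h_c = 417/(16.14726 × 4.37435) = 5.90369 m.
Let θ = 48° be the plate's angle to the horizontal; measure y along the incline from where the plane meets the free surface. Vertical depth h = y·sinθ with sinθ = 0.743145.
Along the incline, y_c = h_c/sinθ = 5.90369/0.743145 = 7.9442 m.
The centroid is at the centre, 1.18 m below the top of the plate, so the highest point sits at y_top = 7.9442 − 1.18 = 6.7642 m along the incline.

y_top ≈ 6.764 m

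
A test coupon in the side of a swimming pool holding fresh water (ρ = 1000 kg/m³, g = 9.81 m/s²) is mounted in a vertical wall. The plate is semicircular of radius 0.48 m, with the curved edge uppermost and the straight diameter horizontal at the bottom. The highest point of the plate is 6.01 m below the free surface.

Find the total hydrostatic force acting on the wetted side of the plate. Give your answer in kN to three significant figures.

F ≈ 22.3 kN

γ = ρg = 1000 × 9.81 = 9810 N/m³ = 9.81 kN/m³.
The centroid lies 4r/(3π) = 0.203718 m above the diameter, so r − 4r/(3π) = 0.48 − 0.203718 = 0.276282 m below the topmost point, so the centroid depth is h_c = 6.01 + 0.276282 = 6.28628 m.
A = πr²/2 = π × 0.48²/2 = 0.361911 m².
Resultant F = γ·h_c·A = 9.81 × 6.28628 × 0.361911 = 22.3185 kN.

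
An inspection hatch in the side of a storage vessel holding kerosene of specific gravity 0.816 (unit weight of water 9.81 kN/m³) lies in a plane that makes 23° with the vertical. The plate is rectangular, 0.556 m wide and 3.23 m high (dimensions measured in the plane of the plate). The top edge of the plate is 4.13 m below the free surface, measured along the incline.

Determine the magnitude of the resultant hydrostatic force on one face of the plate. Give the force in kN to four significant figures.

F ≈ 76.02 kN

γ = 0.816 × 9.81 = 8.00496 kN/m³.
The plate makes 23° with the vertical, i.e. θ = 90° − 23° = 67° to the horizontal. Measuring y along the incline from the free-surface line, vertical depth h = y·sinθ with sinθ = 0.920505.
The centroid lies 3.23/2 = 1.615 m below the top edge, so y_c = 4.13 + 1.615 = 5.745 m and h_c = 5.745 × 0.920505 = 5.2883 m.
A = 0.556 × 3.23 = 1.79588 m².
Resultant F = γ·h_c·A = 8.00496 × 5.2883 × 1.79588 = 76.0243 kN.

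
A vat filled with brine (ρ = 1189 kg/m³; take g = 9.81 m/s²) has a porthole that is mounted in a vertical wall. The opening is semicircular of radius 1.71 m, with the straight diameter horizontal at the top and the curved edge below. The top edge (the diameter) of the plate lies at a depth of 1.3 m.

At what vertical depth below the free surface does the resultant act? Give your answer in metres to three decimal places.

h_p = 2.127 m

γ = ρg = 1189 × 9.81 / 1000 = 11.66409 kN/m³.
The centroid of a semicircle lies 4r/(3π) = 0.725747 m from the diameter, here below the top edge, so the centroid depth is h_c = 1.3 + 0.725747 = 2.02575 m.
A = πr²/2 = π × 1.71²/2 = 4.59317 m².
Resultant F = γ·h_c·A = 11.66409 × 2.02575 × 4.59317 = 108.53 kN.
I_c = (π/8 − 8/(9π))·r⁴ = 0.109757 × 1.71⁴ = 0.938462 m⁴.
Centre of pressure: y_p = y_c + I_c/(y_c·A) = 2.02575 + 0.938462/(2.02575 × 4.59317) = 2.02575 + 0.10086 = 2.12661 m along the plane.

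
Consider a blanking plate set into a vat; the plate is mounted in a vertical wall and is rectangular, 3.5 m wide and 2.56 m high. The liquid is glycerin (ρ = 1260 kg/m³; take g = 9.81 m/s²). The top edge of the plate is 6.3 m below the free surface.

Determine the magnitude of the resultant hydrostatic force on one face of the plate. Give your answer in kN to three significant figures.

F ≈ 839 kN

γ = ρg = 1260 × 9.81 / 1000 = 12.3606 kN/m³.
The centroid lies 2.56/2 = 1.28 m below the top edge, so the centroid depth is h_c = 6.3 + 1.28 = 7.58 m.
A = 3.5 × 2.56 = 8.96 m².
Resultant F = γ·h_c·A = 12.3606 × 7.58 × 8.96 = 839.492 kN.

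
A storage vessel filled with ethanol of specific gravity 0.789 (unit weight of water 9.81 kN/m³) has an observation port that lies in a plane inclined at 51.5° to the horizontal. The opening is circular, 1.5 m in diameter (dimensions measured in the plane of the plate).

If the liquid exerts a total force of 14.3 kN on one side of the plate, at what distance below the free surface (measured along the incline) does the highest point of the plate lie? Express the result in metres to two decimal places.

γ = 0.789 × 9.81 = 7.74009 kN/m³.
A = π(0.75)² = 1.76715 m².
From F = γ·h_c·A, the centroid depth is h_c = 14.3/(7.74009 × 1.76715) = 1.04548 m.
Let θ = 51.5° be the plate's angle to the horizontal; measure y along the incline from where the plane meets the free surface. Vertical depth h = y·sinθ with sinθ = 0.782608.
Along the incline, y_c = h_c/sinθ = 1.04548/0.782608 = 1.33589 m.
The centroid is at the centre, 0.75 m below the top of the plate, so the highest point sits at y_top = 1.33589 − 0.75 = 0.58589 m along the incline.

y_top ≈ 0.59 m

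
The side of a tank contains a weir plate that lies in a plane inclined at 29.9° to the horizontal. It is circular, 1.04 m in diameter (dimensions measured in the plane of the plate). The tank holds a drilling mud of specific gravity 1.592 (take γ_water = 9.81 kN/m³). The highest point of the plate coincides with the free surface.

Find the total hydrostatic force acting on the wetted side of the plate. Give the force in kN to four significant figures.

γ = 1.592 × 9.81 = 15.61752 kN/m³.
Let θ = 29.9° be the plate's angle to the horizontal; measure y along the incline from where the plane meets the free surface. Vertical depth h = y·sinθ with sinθ = 0.498488.
The centroid is at the centre, 0.52 m below the top of the plate, so y_c = 0.52 m and h_c = 0.52 × 0.498488 = 0.259214 m.
A = π(0.52)² = 0.849487 m².
Resultant F = γ·h_c·A = 15.61752 × 0.259214 × 0.849487 = 3.43896 kN.

F ≈ 3.439 kN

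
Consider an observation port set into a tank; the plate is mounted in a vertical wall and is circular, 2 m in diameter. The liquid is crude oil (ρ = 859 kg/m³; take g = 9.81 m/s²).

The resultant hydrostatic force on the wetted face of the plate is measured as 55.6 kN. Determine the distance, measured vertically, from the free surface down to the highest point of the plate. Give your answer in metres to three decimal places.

d_top ≈ 1.100 m

γ = ρg = 859 × 9.81 / 1000 = 8.42679 kN/m³.
A = π(1)² = 3.14159 m².
From F = γ·h_c·A, the centroid depth is h_c = 55.6/(8.42679 × 3.14159) = 2.10021 m.
The centroid is at the centre, 1 m below the top of the plate, so the highest point sits at h_top = 2.10021 − 1 = 1.10021 m below the surface.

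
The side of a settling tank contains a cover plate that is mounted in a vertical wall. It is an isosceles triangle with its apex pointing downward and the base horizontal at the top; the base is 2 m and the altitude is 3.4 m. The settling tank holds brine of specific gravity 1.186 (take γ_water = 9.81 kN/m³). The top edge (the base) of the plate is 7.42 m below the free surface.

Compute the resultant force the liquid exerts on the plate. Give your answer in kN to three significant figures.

γ = 1.186 × 9.81 = 11.63466 kN/m³.
With the apex down, the centroid sits h/3 = 3.4/3 = 1.13333 m below the base (the top edge), so the centroid depth is h_c = 7.42 + 1.13333 = 8.55333 m.
A = ½ × 2 × 3.4 = 3.4 m².
Resultant F = γ·h_c·A = 11.63466 × 8.55333 × 3.4 = 338.351 kN.

F ≈ 338 kN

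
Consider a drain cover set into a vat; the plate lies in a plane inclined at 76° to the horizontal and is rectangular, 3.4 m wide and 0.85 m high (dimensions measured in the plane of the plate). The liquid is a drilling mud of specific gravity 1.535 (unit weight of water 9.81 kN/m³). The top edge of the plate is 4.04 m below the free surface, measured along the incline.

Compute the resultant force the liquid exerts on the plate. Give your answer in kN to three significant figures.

γ = 1.535 × 9.81 = 15.05835 kN/m³.
Let θ = 76° be the plate's angle to the horizontal; measure y along the incline from where the plane meets the free surface. Vertical depth h = y·sinθ with sinθ = 0.970296.
The centroid lies 0.85/2 = 0.425 m below the top edge, so y_c = 4.04 + 0.425 = 4.465 m and h_c = 4.465 × 0.970296 = 4.33237 m.
A = 3.4 × 0.85 = 2.89 m².
Resultant F = γ·h_c·A = 15.05835 × 4.33237 × 2.89 = 188.539 kN.

F ≈ 189 kN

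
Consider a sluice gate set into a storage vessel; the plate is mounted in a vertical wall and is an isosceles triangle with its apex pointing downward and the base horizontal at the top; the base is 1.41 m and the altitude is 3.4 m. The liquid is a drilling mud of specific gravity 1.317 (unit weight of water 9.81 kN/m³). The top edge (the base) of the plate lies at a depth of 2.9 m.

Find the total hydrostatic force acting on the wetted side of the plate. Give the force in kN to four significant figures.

F ≈ 124.9 kN

γ = 1.317 × 9.81 = 12.91977 kN/m³.
With the apex down, the centroid sits h/3 = 3.4/3 = 1.13333 m below the base (the top edge), so the centroid depth is h_c = 2.9 + 1.13333 = 4.03333 m.
A = ½ × 1.41 × 3.4 = 2.397 m².
Resultant F = γ·h_c·A = 12.91977 × 4.03333 × 2.397 = 124.907 kN.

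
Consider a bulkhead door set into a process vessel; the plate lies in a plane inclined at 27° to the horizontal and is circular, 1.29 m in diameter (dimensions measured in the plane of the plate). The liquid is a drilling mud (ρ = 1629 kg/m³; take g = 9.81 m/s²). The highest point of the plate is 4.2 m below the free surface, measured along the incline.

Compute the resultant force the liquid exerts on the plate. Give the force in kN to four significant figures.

F ≈ 45.94 kN

γ = ρg = 1629 × 9.81 / 1000 = 15.98049 kN/m³.
Let θ = 27° be the plate's angle to the horizontal; measure y along the incline from where the plane meets the free surface. Vertical depth h = y·sinθ with sinθ = 0.453990.
The centroid is at the centre, 0.645 m below the top of the plate, so y_c = 4.2 + 0.645 = 4.845 m and h_c = 4.845 × 0.453990 = 2.19958 m.
A = π(0.645)² = 1.30698 m².
Resultant F = γ·h_c·A = 15.98049 × 2.19958 × 1.30698 = 45.9408 kN.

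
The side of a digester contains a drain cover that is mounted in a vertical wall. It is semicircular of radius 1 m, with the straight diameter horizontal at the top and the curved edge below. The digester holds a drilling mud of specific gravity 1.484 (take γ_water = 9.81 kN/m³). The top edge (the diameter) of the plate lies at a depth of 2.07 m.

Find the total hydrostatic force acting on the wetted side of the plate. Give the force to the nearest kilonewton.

γ = 1.484 × 9.81 = 14.55804 kN/m³.
The centroid of a semicircle lies 4r/(3π) = 0.424413 m from the diameter, here below the top edge, so the centroid depth is h_c = 2.07 + 0.424413 = 2.49441 m.
A = πr²/2 = π × 1²/2 = 1.5708 m².
Resultant F = γ·h_c·A = 14.55804 × 2.49441 × 1.5708 = 57.0416 kN.

F ≈ 57 kN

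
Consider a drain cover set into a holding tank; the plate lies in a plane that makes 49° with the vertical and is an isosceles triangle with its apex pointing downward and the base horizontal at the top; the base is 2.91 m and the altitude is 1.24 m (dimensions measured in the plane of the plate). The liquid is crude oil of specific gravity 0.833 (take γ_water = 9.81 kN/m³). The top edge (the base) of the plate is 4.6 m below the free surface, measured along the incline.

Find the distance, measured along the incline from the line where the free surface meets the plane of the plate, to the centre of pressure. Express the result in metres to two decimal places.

γ = 0.833 × 9.81 = 8.17173 kN/m³.
The plate makes 49° with the vertical, i.e. θ = 90° − 49° = 41° to the horizontal. Measuring y along the incline from the free-surface line, vertical depth h = y·sinθ with sinθ = 0.656059.
With the apex down, the centroid sits h/3 = 1.24/3 = 0.413333 m below the base (the top edge), so y_c = 4.6 + 0.413333 = 5.01333 m and h_c = 5.01333 × 0.656059 = 3.28904 m.
A = ½ × 2.91 × 1.24 = 1.8042 m².
Resultant F = γ·h_c·A = 8.17173 × 3.28904 × 1.8042 = 48.4917 kN.
I_c = b·h³/36 = 2.91 × 1.24³/36 = 0.154119 m⁴.
Centre of pressure: y_p = y_c + I_c/(y_c·A) = 5.01333 + 0.154119/(5.01333 × 1.8042) = 5.01333 + 0.017039 = 5.03037 m along the plane.

y_p = 5.03 m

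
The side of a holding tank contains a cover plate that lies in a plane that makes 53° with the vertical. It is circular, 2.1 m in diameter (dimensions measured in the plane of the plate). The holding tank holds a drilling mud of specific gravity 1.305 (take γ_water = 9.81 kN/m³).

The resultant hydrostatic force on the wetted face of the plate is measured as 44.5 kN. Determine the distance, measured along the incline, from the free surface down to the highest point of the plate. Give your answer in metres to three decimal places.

γ = 1.305 × 9.81 = 12.80205 kN/m³.
A = π(1.05)² = 3.46361 m².
From F = γ·h_c·A, the centroid depth is h_c = 44.5/(12.80205 × 3.46361) = 1.00358 m.
The plate makes 53° with the vertical, i.e. θ = 90° − 53° = 37° to the horizontal. Measuring y along the incline from the free-surface line, vertical depth h = y·sinθ with sinθ = 0.601815.
Along the incline, y_c = h_c/sinθ = 1.00358/0.601815 = 1.66759 m.
The centroid is at the centre, 1.05 m below the top of the plate, so the highest point sits at y_top = 1.66759 − 1.05 = 0.61759 m along the incline.

y_top ≈ 0.618 m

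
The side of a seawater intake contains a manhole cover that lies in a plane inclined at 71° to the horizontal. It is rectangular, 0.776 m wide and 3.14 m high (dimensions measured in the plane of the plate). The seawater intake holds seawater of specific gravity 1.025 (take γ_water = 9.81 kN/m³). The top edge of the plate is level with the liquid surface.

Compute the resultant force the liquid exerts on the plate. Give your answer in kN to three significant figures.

γ = 1.025 × 9.81 = 10.05525 kN/m³.
Let θ = 71° be the plate's angle to the horizontal; measure y along the incline from where the plane meets the free surface. Vertical depth h = y·sinθ with sinθ = 0.945519.
The centroid lies 3.14/2 = 1.57 m below the top edge, so y_c = 1.57 m and h_c = 1.57 × 0.945519 = 1.48446 m.
A = 0.776 × 3.14 = 2.43664 m².
Resultant F = γ·h_c·A = 10.05525 × 1.48446 × 2.43664 = 36.3708 kN.

F ≈ 36.4 kN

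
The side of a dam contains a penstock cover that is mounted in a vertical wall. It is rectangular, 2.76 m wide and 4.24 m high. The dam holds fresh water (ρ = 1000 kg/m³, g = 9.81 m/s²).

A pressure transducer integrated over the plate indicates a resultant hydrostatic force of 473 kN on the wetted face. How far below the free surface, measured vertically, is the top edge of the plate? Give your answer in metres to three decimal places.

γ = ρg = 1000 × 9.81 = 9810 N/m³ = 9.81 kN/m³.
A = 2.76 × 4.24 = 11.7024 m².
From F = γ·h_c·A, the centroid depth is h_c = 473/(9.81 × 11.7024) = 4.12019 m.
The centroid lies 4.24/2 = 2.12 m below the top edge, so the top edge sits at h_top = 4.12019 − 2.12 = 2.00019 m below the surface.

d_top ≈ 2.000 m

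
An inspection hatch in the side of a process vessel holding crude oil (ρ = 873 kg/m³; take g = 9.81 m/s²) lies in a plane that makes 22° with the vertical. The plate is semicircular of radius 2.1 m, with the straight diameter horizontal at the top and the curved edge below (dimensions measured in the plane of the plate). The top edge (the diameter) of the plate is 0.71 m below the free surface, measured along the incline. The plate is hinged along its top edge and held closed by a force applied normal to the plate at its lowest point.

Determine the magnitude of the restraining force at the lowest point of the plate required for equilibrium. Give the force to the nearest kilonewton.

γ = ρg = 873 × 9.81 / 1000 = 8.56413 kN/m³.
The plate makes 22° with the vertical, i.e. θ = 90° − 22° = 68° to the horizontal. Measuring y along the incline from the free-surface line, vertical depth h = y·sinθ with sinθ = 0.927184.
The centroid of a semicircle lies 4r/(3π) = 0.891268 m from the diameter, here below the top edge, so y_c = 0.71 + 0.891268 = 1.60127 m and h_c = 1.60127 × 0.927184 = 1.48467 m.
A = πr²/2 = π × 2.1²/2 = 6.92721 m².
Resultant F = γ·h_c·A = 8.56413 × 1.48467 × 6.92721 = 88.0788 kN.
I_c = (π/8 − 8/(9π))·r⁴ = 0.109757 × 2.1⁴ = 2.13457 m⁴.
Centre of pressure: y_p = y_c + I_c/(y_c·A) = 1.60127 + 2.13457/(1.60127 × 6.92721) = 1.60127 + 0.192437 = 1.79371 m along the plane.
The resultant acts 0.891268 + 0.192437 = 1.0837 m (along the plate) below the hinge at the top edge, so the moment about the hinge is M = F × 1.0837 = 88.0788 × 1.0837 = 95.451 kN·m.
A normal force at the bottom, 2.1 m from the hinge, must supply this moment: P = 95.451/2.1 = 45.4529 kN.

P ≈ 45 kN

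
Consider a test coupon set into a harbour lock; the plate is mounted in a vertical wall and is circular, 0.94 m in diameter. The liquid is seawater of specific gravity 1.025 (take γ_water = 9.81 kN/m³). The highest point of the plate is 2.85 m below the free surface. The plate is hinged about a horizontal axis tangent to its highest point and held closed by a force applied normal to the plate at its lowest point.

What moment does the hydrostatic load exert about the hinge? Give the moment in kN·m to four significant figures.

M ≈ 11.27 kN·m

γ = 1.025 × 9.81 = 10.05525 kN/m³.
The centroid is at the centre, 0.47 m below the top of the plate, so the centroid depth is h_c = 2.85 + 0.47 = 3.32 m.
A = π(0.47)² = 0.693978 m².
Resultant F = γ·h_c·A = 10.05525 × 3.32 × 0.693978 = 23.1674 kN.
I_c = πr⁴/4 = π × 0.47⁴/4 = 0.0383249 m⁴.
Centre of pressure: y_p = y_c + I_c/(y_c·A) = 3.32 + 0.0383249/(3.32 × 0.693978) = 3.32 + 0.016634 = 3.33663 m along the plane.
The resultant acts 0.47 + 0.016634 = 0.486634 m (along the plate) below the hinge at the top edge, so the moment about the hinge is M = F × 0.486634 = 23.1674 × 0.486634 = 11.274 kN·m.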